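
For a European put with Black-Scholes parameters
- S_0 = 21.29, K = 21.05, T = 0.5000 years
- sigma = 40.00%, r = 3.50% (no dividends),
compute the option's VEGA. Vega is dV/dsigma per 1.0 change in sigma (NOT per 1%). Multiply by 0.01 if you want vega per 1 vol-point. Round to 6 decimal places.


Answer: Vega = 5.830540

Derivation:
d1 = 0.2433752603; d2 = -0.0394674522
phi(d1) = 0.3873005424; exp(-qT) = 1.0000000000; exp(-rT) = 0.9826522357
Vega = S * exp(-qT) * phi(d1) * sqrt(T) = 21.2900 * 1.0000000000 * 0.3873005424 * 0.7071067812 = 5.830540


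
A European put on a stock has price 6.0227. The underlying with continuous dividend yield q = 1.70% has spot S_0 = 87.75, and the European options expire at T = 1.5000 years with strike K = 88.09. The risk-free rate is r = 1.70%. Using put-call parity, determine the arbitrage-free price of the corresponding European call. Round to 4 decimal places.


Answer: Call price = 5.6913

Derivation:
Put-call parity: C - P = S_0 * exp(-qT) - K * exp(-rT).
S_0 * exp(-qT) = 87.7500 * 0.97482238 = 85.54066375
K * exp(-rT) = 88.0900 * 0.97482238 = 85.87210336
C = P + S*exp(-qT) - K*exp(-rT)
C = 6.0227 + 85.54066375 - 85.87210336 = 5.6913


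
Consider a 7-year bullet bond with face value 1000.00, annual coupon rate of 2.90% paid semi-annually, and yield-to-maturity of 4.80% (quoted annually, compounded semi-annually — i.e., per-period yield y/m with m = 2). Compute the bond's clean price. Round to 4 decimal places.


Coupon per period c = face * coupon_rate / m = 14.500000
Periods per year m = 2; per-period yield y/m = 0.024000
Number of cashflows N = 14
Cashflows (t years, CF_t, discount factor 1/(1+y/m)^(m*t), PV):
  t = 0.5000: CF_t = 14.500000, DF = 0.976562, PV = 14.160156
  t = 1.0000: CF_t = 14.500000, DF = 0.953674, PV = 13.828278
  t = 1.5000: CF_t = 14.500000, DF = 0.931323, PV = 13.504177
  t = 2.0000: CF_t = 14.500000, DF = 0.909495, PV = 13.187673
  t = 2.5000: CF_t = 14.500000, DF = 0.888178, PV = 12.878587
  t = 3.0000: CF_t = 14.500000, DF = 0.867362, PV = 12.576745
  t = 3.5000: CF_t = 14.500000, DF = 0.847033, PV = 12.281978
  t = 4.0000: CF_t = 14.500000, DF = 0.827181, PV = 11.994119
  t = 4.5000: CF_t = 14.500000, DF = 0.807794, PV = 11.713007
  t = 5.0000: CF_t = 14.500000, DF = 0.788861, PV = 11.438483
  t = 5.5000: CF_t = 14.500000, DF = 0.770372, PV = 11.170394
  t = 6.0000: CF_t = 14.500000, DF = 0.752316, PV = 10.908588
  t = 6.5000: CF_t = 14.500000, DF = 0.734684, PV = 10.652918
  t = 7.0000: CF_t = 1014.500000, DF = 0.717465, PV = 727.868054
Price P = sum_t PV_t = 888.163155

Answer: Price = 888.1632


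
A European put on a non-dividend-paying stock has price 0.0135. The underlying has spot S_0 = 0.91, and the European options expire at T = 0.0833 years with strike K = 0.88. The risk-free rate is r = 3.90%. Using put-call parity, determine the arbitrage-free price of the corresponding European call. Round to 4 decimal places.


Answer: Call price = 0.0464

Derivation:
Put-call parity: C - P = S_0 * exp(-qT) - K * exp(-rT).
S_0 * exp(-qT) = 0.9100 * 1.00000000 = 0.91000000
K * exp(-rT) = 0.8800 * 0.99675657 = 0.87714578
C = P + S*exp(-qT) - K*exp(-rT)
C = 0.0135 + 0.91000000 - 0.87714578 = 0.0464


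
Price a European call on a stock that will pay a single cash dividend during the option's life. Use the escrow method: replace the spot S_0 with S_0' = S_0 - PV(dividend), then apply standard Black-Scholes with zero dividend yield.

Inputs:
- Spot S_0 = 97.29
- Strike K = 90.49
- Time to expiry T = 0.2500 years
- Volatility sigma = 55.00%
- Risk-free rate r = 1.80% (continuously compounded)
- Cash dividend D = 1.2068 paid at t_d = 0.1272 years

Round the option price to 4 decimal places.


Answer: Price = 13.4582

Derivation:
PV(D) = D * exp(-r * t_d) = 1.2068 * 0.99771302 = 1.20404007
S_0' = S_0 - PV(D) = 97.2900 - 1.20404007 = 96.08595993
d1 = (ln(S_0'/K) + (r + sigma^2/2)*T) / (sigma*sqrt(T)) = 0.37205949
d2 = d1 - sigma*sqrt(T) = 0.09705949
exp(-rT) = 0.99551011
N(d1) = 0.64507572; N(d2) = 0.53866042
C = S_0' * N(d1) - K * exp(-rT) * N(d2) = 96.08595993 * 0.64507572 - 90.4900 * 0.99551011 * 0.53866042 = 13.4582


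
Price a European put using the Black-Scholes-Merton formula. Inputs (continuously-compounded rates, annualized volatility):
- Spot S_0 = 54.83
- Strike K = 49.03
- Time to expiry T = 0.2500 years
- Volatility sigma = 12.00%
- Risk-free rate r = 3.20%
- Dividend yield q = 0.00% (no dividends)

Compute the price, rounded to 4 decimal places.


d1 = (ln(S/K) + (r - q + 0.5*sigma^2) * T) / (sigma * sqrt(T)) = 2.02675223
d2 = d1 - sigma * sqrt(T) = 1.96675223
exp(-rT) = 0.99203191; exp(-qT) = 1.00000000
P = K * exp(-rT) * N(-d2) - S_0 * exp(-qT) * N(-d1)
N(-d1) = 0.02134388; N(-d2) = 0.02460589
P = 49.0300 * 0.99203191 * 0.02460589 - 54.8300 * 1.00000000 * 0.02134388 = 0.0265

Answer: Price = 0.0265


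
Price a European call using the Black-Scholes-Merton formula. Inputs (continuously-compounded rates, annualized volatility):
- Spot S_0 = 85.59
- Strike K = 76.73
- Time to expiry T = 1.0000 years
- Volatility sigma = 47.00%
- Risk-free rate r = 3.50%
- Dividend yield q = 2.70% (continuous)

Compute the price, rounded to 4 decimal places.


Answer: Price = 19.6753

Derivation:
d1 = (ln(S/K) + (r - q + 0.5*sigma^2) * T) / (sigma * sqrt(T)) = 0.48452274
d2 = d1 - sigma * sqrt(T) = 0.01452274
exp(-rT) = 0.96560542; exp(-qT) = 0.97336124
C = S_0 * exp(-qT) * N(d1) - K * exp(-rT) * N(d2)
N(d1) = 0.68599253; N(d2) = 0.50579353
C = 85.5900 * 0.97336124 * 0.68599253 - 76.7300 * 0.96560542 * 0.50579353 = 19.6753


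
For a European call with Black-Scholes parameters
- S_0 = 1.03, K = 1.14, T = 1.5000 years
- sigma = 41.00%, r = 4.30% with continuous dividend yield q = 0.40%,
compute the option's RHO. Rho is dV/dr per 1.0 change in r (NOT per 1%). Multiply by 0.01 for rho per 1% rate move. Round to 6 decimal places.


d1 = 0.1655009491; d2 = -0.3366444482
phi(d1) = 0.3935158961; exp(-qT) = 0.9940179641; exp(-rT) = 0.9375361143
N(d2) = 0.3681924726
Rho = K*T*exp(-rT)*N(d2) = 1.1400 * 1.5000 * 0.9375361143 * 0.3681924726 = 0.590281

Answer: Rho = 0.590281


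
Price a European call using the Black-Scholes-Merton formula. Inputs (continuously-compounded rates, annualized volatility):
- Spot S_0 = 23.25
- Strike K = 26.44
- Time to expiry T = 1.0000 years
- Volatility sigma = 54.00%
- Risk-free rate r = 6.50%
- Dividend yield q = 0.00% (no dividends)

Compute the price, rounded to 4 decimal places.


d1 = (ln(S/K) + (r - q + 0.5*sigma^2) * T) / (sigma * sqrt(T)) = 0.15227244
d2 = d1 - sigma * sqrt(T) = -0.38772756
exp(-rT) = 0.93706746; exp(-qT) = 1.00000000
C = S_0 * exp(-qT) * N(d1) - K * exp(-rT) * N(d2)
N(d1) = 0.56051397; N(d2) = 0.34910883
C = 23.2500 * 1.00000000 * 0.56051397 - 26.4400 * 0.93706746 * 0.34910883 = 4.3824

Answer: Price = 4.3824


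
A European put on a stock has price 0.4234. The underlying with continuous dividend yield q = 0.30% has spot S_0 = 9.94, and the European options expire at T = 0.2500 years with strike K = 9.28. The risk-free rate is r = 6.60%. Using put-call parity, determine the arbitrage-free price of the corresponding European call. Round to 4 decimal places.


Put-call parity: C - P = S_0 * exp(-qT) - K * exp(-rT).
S_0 * exp(-qT) = 9.9400 * 0.99925028 = 9.93254779
K * exp(-rT) = 9.2800 * 0.98363538 = 9.12813632
C = P + S*exp(-qT) - K*exp(-rT)
C = 0.4234 + 9.93254779 - 9.12813632 = 1.2278

Answer: Call price = 1.2278


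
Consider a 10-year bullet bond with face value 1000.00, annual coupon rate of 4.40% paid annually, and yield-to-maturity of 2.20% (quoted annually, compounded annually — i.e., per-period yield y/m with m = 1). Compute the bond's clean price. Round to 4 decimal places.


Answer: Price = 1195.5648

Derivation:
Coupon per period c = face * coupon_rate / m = 44.000000
Periods per year m = 1; per-period yield y/m = 0.022000
Number of cashflows N = 10
Cashflows (t years, CF_t, discount factor 1/(1+y/m)^(m*t), PV):
  t = 1.0000: CF_t = 44.000000, DF = 0.978474, PV = 43.052838
  t = 2.0000: CF_t = 44.000000, DF = 0.957411, PV = 42.126064
  t = 3.0000: CF_t = 44.000000, DF = 0.936801, PV = 41.219241
  t = 4.0000: CF_t = 44.000000, DF = 0.916635, PV = 40.331938
  t = 5.0000: CF_t = 44.000000, DF = 0.896903, PV = 39.463736
  t = 6.0000: CF_t = 44.000000, DF = 0.877596, PV = 38.614223
  t = 7.0000: CF_t = 44.000000, DF = 0.858704, PV = 37.782997
  t = 8.0000: CF_t = 44.000000, DF = 0.840220, PV = 36.969665
  t = 9.0000: CF_t = 44.000000, DF = 0.822133, PV = 36.173840
  t = 10.0000: CF_t = 1044.000000, DF = 0.804435, PV = 839.830303
Price P = sum_t PV_t = 1195.564844


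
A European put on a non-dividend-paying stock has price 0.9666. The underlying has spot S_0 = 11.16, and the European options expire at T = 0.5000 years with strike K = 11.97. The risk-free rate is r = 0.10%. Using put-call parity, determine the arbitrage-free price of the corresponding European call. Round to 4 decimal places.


Put-call parity: C - P = S_0 * exp(-qT) - K * exp(-rT).
S_0 * exp(-qT) = 11.1600 * 1.00000000 = 11.16000000
K * exp(-rT) = 11.9700 * 0.99950012 = 11.96401650
C = P + S*exp(-qT) - K*exp(-rT)
C = 0.9666 + 11.16000000 - 11.96401650 = 0.1626

Answer: Call price = 0.1626


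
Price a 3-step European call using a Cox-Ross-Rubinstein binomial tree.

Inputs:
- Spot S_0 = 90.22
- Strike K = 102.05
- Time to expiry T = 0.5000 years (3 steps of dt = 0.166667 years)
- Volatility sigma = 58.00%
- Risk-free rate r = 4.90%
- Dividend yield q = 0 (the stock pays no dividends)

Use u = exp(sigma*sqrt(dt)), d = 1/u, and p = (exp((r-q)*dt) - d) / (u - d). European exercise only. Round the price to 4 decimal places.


Answer: Price = V(0,0) = 11.7415

Derivation:
dt = T/N = 0.166667
u = exp(sigma*sqrt(dt)) = 1.267167; d = 1/u = 0.789162
p = (exp((r-q)*dt) - d) / (u - d) = 0.458234
Discount per step: exp(-r*dt) = 0.991867
Stock lattice S(k, i) with i counting down-moves:
  k=0: S(0,0) = 90.2200
  k=1: S(1,0) = 114.3238; S(1,1) = 71.1982
  k=2: S(2,0) = 144.8674; S(2,1) = 90.2200; S(2,2) = 56.1869
  k=3: S(3,0) = 183.5713; S(3,1) = 114.3238; S(3,2) = 71.1982; S(3,3) = 44.3405
Terminal payoffs V(N, i) = max(S_T - K, 0):
  V(3,0) = 81.521302; V(3,1) = 12.273842; V(3,2) = 0.000000; V(3,3) = 0.000000
Backward induction: V(k, i) = exp(-r*dt) * [p * V(k+1, i) + (1-p) * V(k+1, i+1)].
  V(2,0) = exp(-r*dt) * [p*81.521302 + (1-p)*12.273842] = 43.647459
  V(2,1) = exp(-r*dt) * [p*12.273842 + (1-p)*0.000000] = 5.578545
  V(2,2) = exp(-r*dt) * [p*0.000000 + (1-p)*0.000000] = 0.000000
  V(1,0) = exp(-r*dt) * [p*43.647459 + (1-p)*5.578545] = 22.835755
  V(1,1) = exp(-r*dt) * [p*5.578545 + (1-p)*0.000000] = 2.535487
  V(0,0) = exp(-r*dt) * [p*22.835755 + (1-p)*2.535487] = 11.741476


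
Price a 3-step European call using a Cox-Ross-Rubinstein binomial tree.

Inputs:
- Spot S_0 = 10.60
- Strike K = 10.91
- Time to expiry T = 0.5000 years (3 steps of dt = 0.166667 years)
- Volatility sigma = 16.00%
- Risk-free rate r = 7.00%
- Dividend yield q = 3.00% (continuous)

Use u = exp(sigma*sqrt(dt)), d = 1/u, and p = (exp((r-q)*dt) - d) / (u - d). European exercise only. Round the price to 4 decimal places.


Answer: Price = V(0,0) = 0.4495

Derivation:
dt = T/N = 0.166667
u = exp(sigma*sqrt(dt)) = 1.067500; d = 1/u = 0.936768
p = (exp((r-q)*dt) - d) / (u - d) = 0.534841
Discount per step: exp(-r*dt) = 0.988401
Stock lattice S(k, i) with i counting down-moves:
  k=0: S(0,0) = 10.6000
  k=1: S(1,0) = 11.3155; S(1,1) = 9.9297
  k=2: S(2,0) = 12.0793; S(2,1) = 10.6000; S(2,2) = 9.3019
  k=3: S(3,0) = 12.8947; S(3,1) = 11.3155; S(3,2) = 9.9297; S(3,3) = 8.7137
Terminal payoffs V(N, i) = max(S_T - K, 0):
  V(3,0) = 1.984659; V(3,1) = 0.405503; V(3,2) = 0.000000; V(3,3) = 0.000000
Backward induction: V(k, i) = exp(-r*dt) * [p * V(k+1, i) + (1-p) * V(k+1, i+1)].
  V(2,0) = exp(-r*dt) * [p*1.984659 + (1-p)*0.405503] = 1.235600
  V(2,1) = exp(-r*dt) * [p*0.405503 + (1-p)*0.000000] = 0.214364
  V(2,2) = exp(-r*dt) * [p*0.000000 + (1-p)*0.000000] = 0.000000
  V(1,0) = exp(-r*dt) * [p*1.235600 + (1-p)*0.214364] = 0.751741
  V(1,1) = exp(-r*dt) * [p*0.214364 + (1-p)*0.000000] = 0.113321
  V(0,0) = exp(-r*dt) * [p*0.751741 + (1-p)*0.113321] = 0.449500


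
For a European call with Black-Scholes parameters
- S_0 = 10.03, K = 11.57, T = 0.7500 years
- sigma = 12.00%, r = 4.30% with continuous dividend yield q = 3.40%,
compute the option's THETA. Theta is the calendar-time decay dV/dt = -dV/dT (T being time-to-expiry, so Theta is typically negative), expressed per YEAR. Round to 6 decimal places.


Answer: Theta = -0.129658

Derivation:
d1 = -1.2575164141; d2 = -1.3614394625
phi(d1) = 0.1809359281; exp(-qT) = 0.9748223790; exp(-rT) = 0.9682644857
Theta = -S*exp(-qT)*phi(d1)*sigma/(2*sqrt(T)) - r*K*exp(-rT)*N(d2) + q*S*exp(-qT)*N(d1)
N(d1) = 0.1042833496; N(d2) = 0.0866874262; sqrt(T) = 0.8660254038
Term 1 = -10.0300 * 0.9748223790 * 0.1809359281 * 0.1200 / (2 * 0.8660254038) = -0.1225665198
Term 2 = -0.0430 * 11.5700 * 0.9682644857 * 0.0866874262 = -0.0417591765
Term 3 = 0.0340 * 10.0300 * 0.9748223790 * 0.1042833496 = 0.0346673235
Theta = -0.1225665198 + (-0.0417591765) + (0.0346673235) = -0.129658


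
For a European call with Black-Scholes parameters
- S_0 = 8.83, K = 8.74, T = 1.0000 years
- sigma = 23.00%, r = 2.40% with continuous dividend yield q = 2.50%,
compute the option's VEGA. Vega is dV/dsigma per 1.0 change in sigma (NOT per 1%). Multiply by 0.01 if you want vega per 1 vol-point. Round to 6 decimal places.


d1 = 0.1551948911; d2 = -0.0748051089
phi(d1) = 0.3941667404; exp(-qT) = 0.9753099120; exp(-rT) = 0.9762857098
Vega = S * exp(-qT) * phi(d1) * sqrt(T) = 8.8300 * 0.9753099120 * 0.3941667404 * 1.0000000000 = 3.394559

Answer: Vega = 3.394559


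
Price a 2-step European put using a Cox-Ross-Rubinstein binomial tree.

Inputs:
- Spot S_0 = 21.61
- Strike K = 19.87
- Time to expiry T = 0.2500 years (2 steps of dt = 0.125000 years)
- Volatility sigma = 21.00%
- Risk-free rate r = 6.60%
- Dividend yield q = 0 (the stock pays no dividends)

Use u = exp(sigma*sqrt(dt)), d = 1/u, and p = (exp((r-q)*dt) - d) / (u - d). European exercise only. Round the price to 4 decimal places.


dt = T/N = 0.125000
u = exp(sigma*sqrt(dt)) = 1.077072; d = 1/u = 0.928443
p = (exp((r-q)*dt) - d) / (u - d) = 0.537184
Discount per step: exp(-r*dt) = 0.991784
Stock lattice S(k, i) with i counting down-moves:
  k=0: S(0,0) = 21.6100
  k=1: S(1,0) = 23.2755; S(1,1) = 20.0637
  k=2: S(2,0) = 25.0694; S(2,1) = 21.6100; S(2,2) = 18.6280
Terminal payoffs V(N, i) = max(K - S_T, 0):
  V(2,0) = 0.000000; V(2,1) = 0.000000; V(2,2) = 1.242039
Backward induction: V(k, i) = exp(-r*dt) * [p * V(k+1, i) + (1-p) * V(k+1, i+1)].
  V(1,0) = exp(-r*dt) * [p*0.000000 + (1-p)*0.000000] = 0.000000
  V(1,1) = exp(-r*dt) * [p*0.000000 + (1-p)*1.242039] = 0.570113
  V(0,0) = exp(-r*dt) * [p*0.000000 + (1-p)*0.570113] = 0.261689

Answer: Price = V(0,0) = 0.2617


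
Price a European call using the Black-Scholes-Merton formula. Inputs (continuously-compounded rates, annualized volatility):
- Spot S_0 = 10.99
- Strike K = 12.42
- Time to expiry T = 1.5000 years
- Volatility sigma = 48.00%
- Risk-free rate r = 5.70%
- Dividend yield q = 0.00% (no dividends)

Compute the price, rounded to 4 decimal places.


d1 = (ln(S/K) + (r - q + 0.5*sigma^2) * T) / (sigma * sqrt(T)) = 0.23130275
d2 = d1 - sigma * sqrt(T) = -0.35657479
exp(-rT) = 0.91805314; exp(-qT) = 1.00000000
C = S_0 * exp(-qT) * N(d1) - K * exp(-rT) * N(d2)
N(d1) = 0.59146020; N(d2) = 0.36070508
C = 10.9900 * 1.00000000 * 0.59146020 - 12.4200 * 0.91805314 * 0.36070508 = 2.3873

Answer: Price = 2.3873


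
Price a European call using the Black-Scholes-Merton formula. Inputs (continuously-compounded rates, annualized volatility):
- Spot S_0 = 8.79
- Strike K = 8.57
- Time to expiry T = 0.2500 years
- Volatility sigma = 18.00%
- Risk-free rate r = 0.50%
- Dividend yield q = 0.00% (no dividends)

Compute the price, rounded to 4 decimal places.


Answer: Price = 0.4402

Derivation:
d1 = (ln(S/K) + (r - q + 0.5*sigma^2) * T) / (sigma * sqrt(T)) = 0.34052199
d2 = d1 - sigma * sqrt(T) = 0.25052199
exp(-rT) = 0.99875078; exp(-qT) = 1.00000000
C = S_0 * exp(-qT) * N(d1) - K * exp(-rT) * N(d2)
N(d1) = 0.63326827; N(d2) = 0.59890815
C = 8.7900 * 1.00000000 * 0.63326827 - 8.5700 * 0.99875078 * 0.59890815 = 0.4402


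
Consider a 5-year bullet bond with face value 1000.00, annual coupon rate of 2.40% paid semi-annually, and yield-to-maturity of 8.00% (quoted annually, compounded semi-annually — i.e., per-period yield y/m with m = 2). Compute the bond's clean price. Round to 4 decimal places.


Coupon per period c = face * coupon_rate / m = 12.000000
Periods per year m = 2; per-period yield y/m = 0.040000
Number of cashflows N = 10
Cashflows (t years, CF_t, discount factor 1/(1+y/m)^(m*t), PV):
  t = 0.5000: CF_t = 12.000000, DF = 0.961538, PV = 11.538462
  t = 1.0000: CF_t = 12.000000, DF = 0.924556, PV = 11.094675
  t = 1.5000: CF_t = 12.000000, DF = 0.888996, PV = 10.667956
  t = 2.0000: CF_t = 12.000000, DF = 0.854804, PV = 10.257650
  t = 2.5000: CF_t = 12.000000, DF = 0.821927, PV = 9.863125
  t = 3.0000: CF_t = 12.000000, DF = 0.790315, PV = 9.483774
  t = 3.5000: CF_t = 12.000000, DF = 0.759918, PV = 9.119014
  t = 4.0000: CF_t = 12.000000, DF = 0.730690, PV = 8.768282
  t = 4.5000: CF_t = 12.000000, DF = 0.702587, PV = 8.431041
  t = 5.0000: CF_t = 1012.000000, DF = 0.675564, PV = 683.670939
Price P = sum_t PV_t = 772.894918

Answer: Price = 772.8949


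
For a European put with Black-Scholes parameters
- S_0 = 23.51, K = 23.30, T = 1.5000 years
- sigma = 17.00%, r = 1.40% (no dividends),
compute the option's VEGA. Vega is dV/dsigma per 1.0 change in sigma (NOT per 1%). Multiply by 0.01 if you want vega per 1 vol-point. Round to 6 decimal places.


d1 = 0.2480588752; d2 = 0.0398522470
phi(d1) = 0.3868550763; exp(-qT) = 1.0000000000; exp(-rT) = 0.9792189646
Vega = S * exp(-qT) * phi(d1) * sqrt(T) = 23.5100 * 1.0000000000 * 0.3868550763 * 1.2247448714 = 11.139009

Answer: Vega = 11.139009


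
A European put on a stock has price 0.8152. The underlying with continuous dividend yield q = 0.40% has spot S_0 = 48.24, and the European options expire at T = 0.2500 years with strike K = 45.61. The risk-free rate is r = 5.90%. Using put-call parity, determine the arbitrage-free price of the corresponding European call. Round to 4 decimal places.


Put-call parity: C - P = S_0 * exp(-qT) - K * exp(-rT).
S_0 * exp(-qT) = 48.2400 * 0.99900050 = 48.19178411
K * exp(-rT) = 45.6100 * 0.98535825 = 44.94218971
C = P + S*exp(-qT) - K*exp(-rT)
C = 0.8152 + 48.19178411 - 44.94218971 = 4.0648

Answer: Call price = 4.0648


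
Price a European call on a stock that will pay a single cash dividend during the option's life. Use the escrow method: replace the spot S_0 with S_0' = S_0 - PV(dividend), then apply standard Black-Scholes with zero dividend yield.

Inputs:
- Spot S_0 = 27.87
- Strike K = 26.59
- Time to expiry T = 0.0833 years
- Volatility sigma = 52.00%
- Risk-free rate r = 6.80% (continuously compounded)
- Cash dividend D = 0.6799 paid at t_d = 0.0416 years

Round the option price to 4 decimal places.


Answer: Price = 2.0081

Derivation:
PV(D) = D * exp(-r * t_d) = 0.6799 * 0.99717520 = 0.67797942
S_0' = S_0 - PV(D) = 27.8700 - 0.67797942 = 27.19202058
d1 = (ln(S_0'/K) + (r + sigma^2/2)*T) / (sigma*sqrt(T)) = 0.26195796
d2 = d1 - sigma*sqrt(T) = 0.11187691
exp(-rT) = 0.99435161
N(d1) = 0.60332307; N(d2) = 0.54453950
C = S_0' * N(d1) - K * exp(-rT) * N(d2) = 27.19202058 * 0.60332307 - 26.5900 * 0.99435161 * 0.54453950 = 2.0081


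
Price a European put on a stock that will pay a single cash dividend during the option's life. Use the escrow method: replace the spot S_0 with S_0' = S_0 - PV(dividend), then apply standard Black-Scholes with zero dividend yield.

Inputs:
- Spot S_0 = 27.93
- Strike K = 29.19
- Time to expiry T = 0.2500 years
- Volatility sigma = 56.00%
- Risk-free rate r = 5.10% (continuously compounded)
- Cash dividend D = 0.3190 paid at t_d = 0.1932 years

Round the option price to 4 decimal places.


Answer: Price = 3.7810

Derivation:
PV(D) = D * exp(-r * t_d) = 0.3190 * 0.99019518 = 0.31587226
S_0' = S_0 - PV(D) = 27.9300 - 0.31587226 = 27.61412774
d1 = (ln(S_0'/K) + (r + sigma^2/2)*T) / (sigma*sqrt(T)) = -0.01267382
d2 = d1 - sigma*sqrt(T) = -0.29267382
exp(-rT) = 0.98733094
N(-d1) = 0.50505599; N(-d2) = 0.61511426
P = K * exp(-rT) * N(-d2) - S_0' * N(-d1) = 29.1900 * 0.98733094 * 0.61511426 - 27.61412774 * 0.50505599 = 3.7810


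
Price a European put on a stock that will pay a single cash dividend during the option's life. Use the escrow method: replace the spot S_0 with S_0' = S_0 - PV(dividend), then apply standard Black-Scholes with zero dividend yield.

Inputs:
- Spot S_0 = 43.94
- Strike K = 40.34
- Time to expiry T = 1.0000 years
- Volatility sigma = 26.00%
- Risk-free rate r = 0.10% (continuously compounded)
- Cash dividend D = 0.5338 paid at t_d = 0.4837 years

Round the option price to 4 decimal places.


PV(D) = D * exp(-r * t_d) = 0.5338 * 0.99951642 = 0.53354186
S_0' = S_0 - PV(D) = 43.9400 - 0.53354186 = 43.40645814
d1 = (ln(S_0'/K) + (r + sigma^2/2)*T) / (sigma*sqrt(T)) = 0.41563347
d2 = d1 - sigma*sqrt(T) = 0.15563347
exp(-rT) = 0.99900050
N(-d1) = 0.33883912; N(-d2) = 0.43816097
P = K * exp(-rT) * N(-d2) - S_0' * N(-d1) = 40.3400 * 0.99900050 * 0.43816097 - 43.40645814 * 0.33883912 = 2.9499

Answer: Price = 2.9499


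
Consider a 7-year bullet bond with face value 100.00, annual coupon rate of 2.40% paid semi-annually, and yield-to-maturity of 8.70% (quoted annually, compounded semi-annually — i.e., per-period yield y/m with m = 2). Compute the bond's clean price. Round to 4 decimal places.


Coupon per period c = face * coupon_rate / m = 1.200000
Periods per year m = 2; per-period yield y/m = 0.043500
Number of cashflows N = 14
Cashflows (t years, CF_t, discount factor 1/(1+y/m)^(m*t), PV):
  t = 0.5000: CF_t = 1.200000, DF = 0.958313, PV = 1.149976
  t = 1.0000: CF_t = 1.200000, DF = 0.918365, PV = 1.102037
  t = 1.5000: CF_t = 1.200000, DF = 0.880081, PV = 1.056097
  t = 2.0000: CF_t = 1.200000, DF = 0.843393, PV = 1.012072
  t = 2.5000: CF_t = 1.200000, DF = 0.808235, PV = 0.969882
  t = 3.0000: CF_t = 1.200000, DF = 0.774543, PV = 0.929451
  t = 3.5000: CF_t = 1.200000, DF = 0.742254, PV = 0.890705
  t = 4.0000: CF_t = 1.200000, DF = 0.711312, PV = 0.853575
  t = 4.5000: CF_t = 1.200000, DF = 0.681660, PV = 0.817992
  t = 5.0000: CF_t = 1.200000, DF = 0.653244, PV = 0.783893
  t = 5.5000: CF_t = 1.200000, DF = 0.626013, PV = 0.751215
  t = 6.0000: CF_t = 1.200000, DF = 0.599916, PV = 0.719899
  t = 6.5000: CF_t = 1.200000, DF = 0.574908, PV = 0.689889
  t = 7.0000: CF_t = 101.200000, DF = 0.550942, PV = 55.755301
Price P = sum_t PV_t = 67.481986

Answer: Price = 67.4820


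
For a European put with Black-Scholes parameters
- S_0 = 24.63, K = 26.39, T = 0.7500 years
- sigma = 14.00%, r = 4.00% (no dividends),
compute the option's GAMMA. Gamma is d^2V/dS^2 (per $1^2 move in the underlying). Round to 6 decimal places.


d1 = -0.2612092493; d2 = -0.3824528058
phi(d1) = 0.3855618456; exp(-qT) = 1.0000000000; exp(-rT) = 0.9704455335
Gamma = exp(-qT) * phi(d1) / (S * sigma * sqrt(T)) = 1.0000000000 * 0.3855618456 / (24.6300 * 0.1400 * 0.8660254038) = 0.129113

Answer: Gamma = 0.129113


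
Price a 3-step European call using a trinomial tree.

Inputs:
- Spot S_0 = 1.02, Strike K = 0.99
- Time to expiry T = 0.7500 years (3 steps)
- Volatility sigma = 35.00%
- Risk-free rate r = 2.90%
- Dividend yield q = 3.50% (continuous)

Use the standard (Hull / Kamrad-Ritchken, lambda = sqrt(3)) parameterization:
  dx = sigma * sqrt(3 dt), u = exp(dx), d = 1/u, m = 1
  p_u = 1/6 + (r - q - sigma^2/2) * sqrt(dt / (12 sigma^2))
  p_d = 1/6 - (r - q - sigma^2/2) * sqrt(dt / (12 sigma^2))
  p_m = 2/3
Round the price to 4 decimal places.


Answer: Price = V(0,0) = 0.1244

Derivation:
dt = T/N = 0.250000; dx = sigma*sqrt(3*dt) = 0.303109
u = exp(dx) = 1.354062; d = 1/u = 0.738519
p_u = 0.138933, p_m = 0.666667, p_d = 0.194400
Discount per step: exp(-r*dt) = 0.992776
Stock lattice S(k, j) with j the centered position index:
  k=0: S(0,+0) = 1.0200
  k=1: S(1,-1) = 0.7533; S(1,+0) = 1.0200; S(1,+1) = 1.3811
  k=2: S(2,-2) = 0.5563; S(2,-1) = 0.7533; S(2,+0) = 1.0200; S(2,+1) = 1.3811; S(2,+2) = 1.8702
  k=3: S(3,-3) = 0.4109; S(3,-2) = 0.5563; S(3,-1) = 0.7533; S(3,+0) = 1.0200; S(3,+1) = 1.3811; S(3,+2) = 1.8702; S(3,+3) = 2.5323
Terminal payoffs V(N, j) = max(S_T - K, 0):
  V(3,-3) = 0.000000; V(3,-2) = 0.000000; V(3,-1) = 0.000000; V(3,+0) = 0.030000; V(3,+1) = 0.391143; V(3,+2) = 0.880153; V(3,+3) = 1.542303
Backward induction: V(k, j) = exp(-r*dt) * [p_u * V(k+1, j+1) + p_m * V(k+1, j) + p_d * V(k+1, j-1)]
  V(2,-2) = exp(-r*dt) * [p_u*0.000000 + p_m*0.000000 + p_d*0.000000] = 0.000000
  V(2,-1) = exp(-r*dt) * [p_u*0.030000 + p_m*0.000000 + p_d*0.000000] = 0.004138
  V(2,+0) = exp(-r*dt) * [p_u*0.391143 + p_m*0.030000 + p_d*0.000000] = 0.073806
  V(2,+1) = exp(-r*dt) * [p_u*0.880153 + p_m*0.391143 + p_d*0.030000] = 0.386067
  V(2,+2) = exp(-r*dt) * [p_u*1.542303 + p_m*0.880153 + p_d*0.391143] = 0.870748
  V(1,-1) = exp(-r*dt) * [p_u*0.073806 + p_m*0.004138 + p_d*0.000000] = 0.012919
  V(1,+0) = exp(-r*dt) * [p_u*0.386067 + p_m*0.073806 + p_d*0.004138] = 0.102897
  V(1,+1) = exp(-r*dt) * [p_u*0.870748 + p_m*0.386067 + p_d*0.073806] = 0.389865
  V(0,+0) = exp(-r*dt) * [p_u*0.389865 + p_m*0.102897 + p_d*0.012919] = 0.124370


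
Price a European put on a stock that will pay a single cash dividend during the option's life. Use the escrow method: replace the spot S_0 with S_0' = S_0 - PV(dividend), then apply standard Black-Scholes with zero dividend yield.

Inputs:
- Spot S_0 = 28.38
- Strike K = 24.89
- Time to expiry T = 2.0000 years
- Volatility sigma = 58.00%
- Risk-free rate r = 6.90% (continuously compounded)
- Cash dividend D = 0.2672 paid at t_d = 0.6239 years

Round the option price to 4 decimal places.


PV(D) = D * exp(-r * t_d) = 0.2672 * 0.95786436 = 0.25594136
S_0' = S_0 - PV(D) = 28.3800 - 0.25594136 = 28.12405864
d1 = (ln(S_0'/K) + (r + sigma^2/2)*T) / (sigma*sqrt(T)) = 0.72729501
d2 = d1 - sigma*sqrt(T) = -0.09294885
exp(-rT) = 0.87109869
N(-d1) = 0.23352263; N(-d2) = 0.53702790
P = K * exp(-rT) * N(-d2) - S_0' * N(-d1) = 24.8900 * 0.87109869 * 0.53702790 - 28.12405864 * 0.23352263 = 5.0760

Answer: Price = 5.0760


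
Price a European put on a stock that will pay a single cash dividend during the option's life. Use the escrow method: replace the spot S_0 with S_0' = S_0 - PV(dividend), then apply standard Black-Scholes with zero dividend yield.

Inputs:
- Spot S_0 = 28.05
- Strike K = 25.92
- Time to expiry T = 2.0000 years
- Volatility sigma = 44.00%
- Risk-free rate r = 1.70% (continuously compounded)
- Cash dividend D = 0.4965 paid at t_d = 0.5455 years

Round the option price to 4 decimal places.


PV(D) = D * exp(-r * t_d) = 0.4965 * 0.99076937 = 0.49191699
S_0' = S_0 - PV(D) = 28.0500 - 0.49191699 = 27.55808301
d1 = (ln(S_0'/K) + (r + sigma^2/2)*T) / (sigma*sqrt(T)) = 0.46424937
d2 = d1 - sigma*sqrt(T) = -0.15800459
exp(-rT) = 0.96657150
N(-d1) = 0.32123455; N(-d2) = 0.56277341
P = K * exp(-rT) * N(-d2) - S_0' * N(-d1) = 25.9200 * 0.96657150 * 0.56277341 - 27.55808301 * 0.32123455 = 5.2469

Answer: Price = 5.2469


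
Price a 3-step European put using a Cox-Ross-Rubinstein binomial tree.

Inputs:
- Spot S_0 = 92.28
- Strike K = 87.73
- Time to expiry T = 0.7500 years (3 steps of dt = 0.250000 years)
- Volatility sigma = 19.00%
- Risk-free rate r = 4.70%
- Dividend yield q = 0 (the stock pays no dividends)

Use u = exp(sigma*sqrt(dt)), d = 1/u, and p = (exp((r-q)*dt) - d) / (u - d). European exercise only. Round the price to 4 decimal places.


dt = T/N = 0.250000
u = exp(sigma*sqrt(dt)) = 1.099659; d = 1/u = 0.909373
p = (exp((r-q)*dt) - d) / (u - d) = 0.538381
Discount per step: exp(-r*dt) = 0.988319
Stock lattice S(k, i) with i counting down-moves:
  k=0: S(0,0) = 92.2800
  k=1: S(1,0) = 101.4765; S(1,1) = 83.9169
  k=2: S(2,0) = 111.5896; S(2,1) = 92.2800; S(2,2) = 76.3118
  k=3: S(3,0) = 122.7104; S(3,1) = 101.4765; S(3,2) = 83.9169; S(3,3) = 69.3959
Terminal payoffs V(N, i) = max(K - S_T, 0):
  V(3,0) = 0.000000; V(3,1) = 0.000000; V(3,2) = 3.813066; V(3,3) = 18.334125
Backward induction: V(k, i) = exp(-r*dt) * [p * V(k+1, i) + (1-p) * V(k+1, i+1)].
  V(2,0) = exp(-r*dt) * [p*0.000000 + (1-p)*0.000000] = 0.000000
  V(2,1) = exp(-r*dt) * [p*0.000000 + (1-p)*3.813066] = 1.739622
  V(2,2) = exp(-r*dt) * [p*3.813066 + (1-p)*18.334125] = 10.393416
  V(1,0) = exp(-r*dt) * [p*0.000000 + (1-p)*1.739622] = 0.793661
  V(1,1) = exp(-r*dt) * [p*1.739622 + (1-p)*10.393416] = 5.667391
  V(0,0) = exp(-r*dt) * [p*0.793661 + (1-p)*5.667391] = 3.007915

Answer: Price = V(0,0) = 3.0079


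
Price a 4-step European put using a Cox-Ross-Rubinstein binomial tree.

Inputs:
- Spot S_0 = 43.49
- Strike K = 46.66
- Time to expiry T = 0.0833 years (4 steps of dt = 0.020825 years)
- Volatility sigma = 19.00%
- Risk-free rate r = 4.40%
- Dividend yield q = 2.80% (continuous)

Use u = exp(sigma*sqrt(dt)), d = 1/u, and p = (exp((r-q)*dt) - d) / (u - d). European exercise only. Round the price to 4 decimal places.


Answer: Price = V(0,0) = 3.2164

Derivation:
dt = T/N = 0.020825
u = exp(sigma*sqrt(dt)) = 1.027798; d = 1/u = 0.972954
p = (exp((r-q)*dt) - d) / (u - d) = 0.499222
Discount per step: exp(-r*dt) = 0.999084
Stock lattice S(k, i) with i counting down-moves:
  k=0: S(0,0) = 43.4900
  k=1: S(1,0) = 44.6989; S(1,1) = 42.3138
  k=2: S(2,0) = 45.9415; S(2,1) = 43.4900; S(2,2) = 41.1693
  k=3: S(3,0) = 47.2186; S(3,1) = 44.6989; S(3,2) = 42.3138; S(3,3) = 40.0559
  k=4: S(4,0) = 48.5311; S(4,1) = 45.9415; S(4,2) = 43.4900; S(4,3) = 41.1693; S(4,4) = 38.9725
Terminal payoffs V(N, i) = max(K - S_T, 0):
  V(4,0) = 0.000000; V(4,1) = 0.718524; V(4,2) = 3.170000; V(4,3) = 5.490663; V(4,4) = 7.687494
Backward induction: V(k, i) = exp(-r*dt) * [p * V(k+1, i) + (1-p) * V(k+1, i+1)].
  V(3,0) = exp(-r*dt) * [p*0.000000 + (1-p)*0.718524] = 0.359491
  V(3,1) = exp(-r*dt) * [p*0.718524 + (1-p)*3.170000] = 1.944386
  V(3,2) = exp(-r*dt) * [p*3.170000 + (1-p)*5.490663] = 4.328169
  V(3,3) = exp(-r*dt) * [p*5.490663 + (1-p)*7.687494] = 6.584751
  V(2,0) = exp(-r*dt) * [p*0.359491 + (1-p)*1.944386] = 1.152115
  V(2,1) = exp(-r*dt) * [p*1.944386 + (1-p)*4.328169] = 3.135258
  V(2,2) = exp(-r*dt) * [p*4.328169 + (1-p)*6.584751] = 5.453216
  V(1,0) = exp(-r*dt) * [p*1.152115 + (1-p)*3.135258] = 2.143264
  V(1,1) = exp(-r*dt) * [p*3.135258 + (1-p)*5.453216] = 4.292105
  V(0,0) = exp(-r*dt) * [p*2.143264 + (1-p)*4.292105] = 3.216408


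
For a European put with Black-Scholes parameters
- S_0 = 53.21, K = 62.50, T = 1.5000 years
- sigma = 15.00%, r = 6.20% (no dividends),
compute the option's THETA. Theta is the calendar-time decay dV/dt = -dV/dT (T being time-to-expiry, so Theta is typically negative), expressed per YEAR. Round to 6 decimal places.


d1 = -0.2778549194; d2 = -0.4615666501
phi(d1) = 0.3838358809; exp(-qT) = 1.0000000000; exp(-rT) = 0.9111935003
Theta = -S*exp(-qT)*phi(d1)*sigma/(2*sqrt(T)) + r*K*exp(-rT)*N(-d2) - q*S*exp(-qT)*N(-d1)
N(-d1) = 0.6094381346; N(-d2) = 0.6778039425; sqrt(T) = 1.2247448714
Term 1 = -53.2100 * 1.0000000000 * 0.3838358809 * 0.1500 / (2 * 1.2247448714) = -1.2507037812
Term 2 = 0.0620 * 62.5000 * 0.9111935003 * 0.6778039425 = 2.3932408692
Term 3 = 0 (no dividend yield, q = 0)
Theta = -1.2507037812 + (2.3932408692) + (0.0000000000) = 1.142537

Answer: Theta = 1.142537


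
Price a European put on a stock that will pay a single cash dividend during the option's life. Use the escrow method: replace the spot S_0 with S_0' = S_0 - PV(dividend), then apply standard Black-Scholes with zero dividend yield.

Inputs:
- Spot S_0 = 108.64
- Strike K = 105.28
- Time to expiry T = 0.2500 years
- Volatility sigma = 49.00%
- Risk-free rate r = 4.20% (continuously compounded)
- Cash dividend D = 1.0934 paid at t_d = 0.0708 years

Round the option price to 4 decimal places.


PV(D) = D * exp(-r * t_d) = 1.0934 * 0.99703082 = 1.09015350
S_0' = S_0 - PV(D) = 108.6400 - 1.09015350 = 107.54984650
d1 = (ln(S_0'/K) + (r + sigma^2/2)*T) / (sigma*sqrt(T)) = 0.25242229
d2 = d1 - sigma*sqrt(T) = 0.00742229
exp(-rT) = 0.98955493
N(-d1) = 0.40035734; N(-d2) = 0.49703896
P = K * exp(-rT) * N(-d2) - S_0' * N(-d1) = 105.2800 * 0.98955493 * 0.49703896 - 107.54984650 * 0.40035734 = 8.7233

Answer: Price = 8.7233


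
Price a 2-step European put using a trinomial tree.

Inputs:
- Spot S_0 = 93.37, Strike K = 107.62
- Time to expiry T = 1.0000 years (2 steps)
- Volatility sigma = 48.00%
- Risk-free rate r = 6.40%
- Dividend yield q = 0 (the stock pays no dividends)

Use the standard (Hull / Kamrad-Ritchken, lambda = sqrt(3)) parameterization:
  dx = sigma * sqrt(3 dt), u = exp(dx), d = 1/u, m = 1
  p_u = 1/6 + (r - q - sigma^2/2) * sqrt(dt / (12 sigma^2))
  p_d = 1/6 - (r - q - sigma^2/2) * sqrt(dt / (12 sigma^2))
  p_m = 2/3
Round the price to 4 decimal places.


Answer: Price = V(0,0) = 22.4351

Derivation:
dt = T/N = 0.500000; dx = sigma*sqrt(3*dt) = 0.587878
u = exp(dx) = 1.800164; d = 1/u = 0.555505
p_u = 0.144893, p_m = 0.666667, p_d = 0.188440
Discount per step: exp(-r*dt) = 0.968507
Stock lattice S(k, j) with j the centered position index:
  k=0: S(0,+0) = 93.3700
  k=1: S(1,-1) = 51.8675; S(1,+0) = 93.3700; S(1,+1) = 168.0813
  k=2: S(2,-2) = 28.8127; S(2,-1) = 51.8675; S(2,+0) = 93.3700; S(2,+1) = 168.0813; S(2,+2) = 302.5738
Terminal payoffs V(N, j) = max(K - S_T, 0):
  V(2,-2) = 78.807336; V(2,-1) = 55.752491; V(2,+0) = 14.250000; V(2,+1) = 0.000000; V(2,+2) = 0.000000
Backward induction: V(k, j) = exp(-r*dt) * [p_u * V(k+1, j+1) + p_m * V(k+1, j) + p_d * V(k+1, j-1)]
  V(1,-1) = exp(-r*dt) * [p_u*14.250000 + p_m*55.752491 + p_d*78.807336] = 52.380232
  V(1,+0) = exp(-r*dt) * [p_u*0.000000 + p_m*14.250000 + p_d*55.752491] = 19.375937
  V(1,+1) = exp(-r*dt) * [p_u*0.000000 + p_m*0.000000 + p_d*14.250000] = 2.600700
  V(0,+0) = exp(-r*dt) * [p_u*2.600700 + p_m*19.375937 + p_d*52.380232] = 22.435108


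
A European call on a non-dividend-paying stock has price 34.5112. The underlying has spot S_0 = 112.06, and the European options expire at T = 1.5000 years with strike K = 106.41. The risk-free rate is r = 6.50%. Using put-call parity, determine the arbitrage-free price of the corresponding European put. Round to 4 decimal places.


Put-call parity: C - P = S_0 * exp(-qT) - K * exp(-rT).
S_0 * exp(-qT) = 112.0600 * 1.00000000 = 112.06000000
K * exp(-rT) = 106.4100 * 0.90710234 = 96.52476016
P = C - S*exp(-qT) + K*exp(-rT)
P = 34.5112 - 112.06000000 + 96.52476016 = 18.9760

Answer: Put price = 18.9760


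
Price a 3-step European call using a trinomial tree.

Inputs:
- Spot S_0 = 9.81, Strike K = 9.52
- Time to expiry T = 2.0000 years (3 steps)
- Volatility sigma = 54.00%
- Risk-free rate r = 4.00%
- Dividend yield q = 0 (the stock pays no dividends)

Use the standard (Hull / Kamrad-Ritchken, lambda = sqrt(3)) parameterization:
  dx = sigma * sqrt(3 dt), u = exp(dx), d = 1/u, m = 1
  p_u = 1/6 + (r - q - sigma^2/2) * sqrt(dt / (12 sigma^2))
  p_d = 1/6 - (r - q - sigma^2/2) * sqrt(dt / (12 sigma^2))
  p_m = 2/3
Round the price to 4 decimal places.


dt = T/N = 0.666667; dx = sigma*sqrt(3*dt) = 0.763675
u = exp(dx) = 2.146150; d = 1/u = 0.465951
p_u = 0.120486, p_m = 0.666667, p_d = 0.212847
Discount per step: exp(-r*dt) = 0.973686
Stock lattice S(k, j) with j the centered position index:
  k=0: S(0,+0) = 9.8100
  k=1: S(1,-1) = 4.5710; S(1,+0) = 9.8100; S(1,+1) = 21.0537
  k=2: S(2,-2) = 2.1299; S(2,-1) = 4.5710; S(2,+0) = 9.8100; S(2,+1) = 21.0537; S(2,+2) = 45.1844
  k=3: S(3,-3) = 0.9924; S(3,-2) = 2.1299; S(3,-1) = 4.5710; S(3,+0) = 9.8100; S(3,+1) = 21.0537; S(3,+2) = 45.1844; S(3,+3) = 96.9726
Terminal payoffs V(N, j) = max(S_T - K, 0):
  V(3,-3) = 0.000000; V(3,-2) = 0.000000; V(3,-1) = 0.000000; V(3,+0) = 0.290000; V(3,+1) = 11.533727; V(3,+2) = 35.664446; V(3,+3) = 87.452579
Backward induction: V(k, j) = exp(-r*dt) * [p_u * V(k+1, j+1) + p_m * V(k+1, j) + p_d * V(k+1, j-1)]
  V(2,-2) = exp(-r*dt) * [p_u*0.000000 + p_m*0.000000 + p_d*0.000000] = 0.000000
  V(2,-1) = exp(-r*dt) * [p_u*0.290000 + p_m*0.000000 + p_d*0.000000] = 0.034022
  V(2,+0) = exp(-r*dt) * [p_u*11.533727 + p_m*0.290000 + p_d*0.000000] = 1.541336
  V(2,+1) = exp(-r*dt) * [p_u*35.664446 + p_m*11.533727 + p_d*0.290000] = 11.730928
  V(2,+2) = exp(-r*dt) * [p_u*87.452579 + p_m*35.664446 + p_d*11.533727] = 35.800545
  V(1,-1) = exp(-r*dt) * [p_u*1.541336 + p_m*0.034022 + p_d*0.000000] = 0.202908
  V(1,+0) = exp(-r*dt) * [p_u*11.730928 + p_m*1.541336 + p_d*0.034022] = 2.383794
  V(1,+1) = exp(-r*dt) * [p_u*35.800545 + p_m*11.730928 + p_d*1.541336] = 12.134236
  V(0,+0) = exp(-r*dt) * [p_u*12.134236 + p_m*2.383794 + p_d*0.202908] = 3.012969

Answer: Price = V(0,0) = 3.0130


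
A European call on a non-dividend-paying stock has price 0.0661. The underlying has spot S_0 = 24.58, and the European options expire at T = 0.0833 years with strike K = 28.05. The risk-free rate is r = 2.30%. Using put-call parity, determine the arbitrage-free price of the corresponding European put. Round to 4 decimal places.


Answer: Put price = 3.4824

Derivation:
Put-call parity: C - P = S_0 * exp(-qT) - K * exp(-rT).
S_0 * exp(-qT) = 24.5800 * 1.00000000 = 24.58000000
K * exp(-rT) = 28.0500 * 0.99808593 = 27.99631045
P = C - S*exp(-qT) + K*exp(-rT)
P = 0.0661 - 24.58000000 + 27.99631045 = 3.4824


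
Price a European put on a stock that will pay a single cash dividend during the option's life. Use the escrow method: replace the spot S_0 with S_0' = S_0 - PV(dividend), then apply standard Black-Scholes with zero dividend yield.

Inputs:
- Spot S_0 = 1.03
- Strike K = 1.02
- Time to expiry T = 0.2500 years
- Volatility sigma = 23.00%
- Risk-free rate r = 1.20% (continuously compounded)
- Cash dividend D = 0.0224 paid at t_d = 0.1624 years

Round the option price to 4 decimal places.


Answer: Price = 0.0512

Derivation:
PV(D) = D * exp(-r * t_d) = 0.0224 * 0.99805310 = 0.02235639
S_0' = S_0 - PV(D) = 1.0300 - 0.02235639 = 1.00764361
d1 = (ln(S_0'/K) + (r + sigma^2/2)*T) / (sigma*sqrt(T)) = -0.02239636
d2 = d1 - sigma*sqrt(T) = -0.13739636
exp(-rT) = 0.99700450
N(-d1) = 0.50893411; N(-d2) = 0.55464124
P = K * exp(-rT) * N(-d2) - S_0' * N(-d1) = 1.0200 * 0.99700450 * 0.55464124 - 1.00764361 * 0.50893411 = 0.0512


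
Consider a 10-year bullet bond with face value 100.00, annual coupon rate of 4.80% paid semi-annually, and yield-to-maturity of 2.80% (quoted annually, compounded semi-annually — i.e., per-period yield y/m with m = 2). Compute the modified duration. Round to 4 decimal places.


Answer: Modified duration = 8.1199

Derivation:
Coupon per period c = face * coupon_rate / m = 2.400000
Periods per year m = 2; per-period yield y/m = 0.014000
Number of cashflows N = 20
Cashflows (t years, CF_t, discount factor 1/(1+y/m)^(m*t), PV):
  t = 0.5000: CF_t = 2.400000, DF = 0.986193, PV = 2.366864
  t = 1.0000: CF_t = 2.400000, DF = 0.972577, PV = 2.334185
  t = 1.5000: CF_t = 2.400000, DF = 0.959149, PV = 2.301958
  t = 2.0000: CF_t = 2.400000, DF = 0.945906, PV = 2.270175
  t = 2.5000: CF_t = 2.400000, DF = 0.932847, PV = 2.238832
  t = 3.0000: CF_t = 2.400000, DF = 0.919967, PV = 2.207921
  t = 3.5000: CF_t = 2.400000, DF = 0.907265, PV = 2.177437
  t = 4.0000: CF_t = 2.400000, DF = 0.894739, PV = 2.147374
  t = 4.5000: CF_t = 2.400000, DF = 0.882386, PV = 2.117725
  t = 5.0000: CF_t = 2.400000, DF = 0.870203, PV = 2.088487
  t = 5.5000: CF_t = 2.400000, DF = 0.858188, PV = 2.059651
  t = 6.0000: CF_t = 2.400000, DF = 0.846339, PV = 2.031214
  t = 6.5000: CF_t = 2.400000, DF = 0.834654, PV = 2.003170
  t = 7.0000: CF_t = 2.400000, DF = 0.823130, PV = 1.975513
  t = 7.5000: CF_t = 2.400000, DF = 0.811766, PV = 1.948238
  t = 8.0000: CF_t = 2.400000, DF = 0.800558, PV = 1.921339
  t = 8.5000: CF_t = 2.400000, DF = 0.789505, PV = 1.894811
  t = 9.0000: CF_t = 2.400000, DF = 0.778604, PV = 1.868650
  t = 9.5000: CF_t = 2.400000, DF = 0.767854, PV = 1.842850
  t = 10.0000: CF_t = 102.400000, DF = 0.757253, PV = 77.542689
Price P = sum_t PV_t = 117.339084
First compute Macaulay numerator sum_t t * PV_t:
  t * PV_t at t = 0.5000: 1.183432
  t * PV_t at t = 1.0000: 2.334185
  t * PV_t at t = 1.5000: 3.452937
  t * PV_t at t = 2.0000: 4.540351
  t * PV_t at t = 2.5000: 5.597079
  t * PV_t at t = 3.0000: 6.623763
  t * PV_t at t = 3.5000: 7.621029
  t * PV_t at t = 4.0000: 8.589494
  t * PV_t at t = 4.5000: 9.529764
  t * PV_t at t = 5.0000: 10.442433
  t * PV_t at t = 5.5000: 11.328083
  t * PV_t at t = 6.0000: 12.187287
  t * PV_t at t = 6.5000: 13.020606
  t * PV_t at t = 7.0000: 13.828590
  t * PV_t at t = 7.5000: 14.611782
  t * PV_t at t = 8.0000: 15.370711
  t * PV_t at t = 8.5000: 16.105898
  t * PV_t at t = 9.0000: 16.817853
  t * PV_t at t = 9.5000: 17.507079
  t * PV_t at t = 10.0000: 775.426889
Macaulay duration D = 966.119245 / 117.339084 = 8.233567
Modified duration = D / (1 + y/m) = 8.233567 / (1 + 0.014000) = 8.119889
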